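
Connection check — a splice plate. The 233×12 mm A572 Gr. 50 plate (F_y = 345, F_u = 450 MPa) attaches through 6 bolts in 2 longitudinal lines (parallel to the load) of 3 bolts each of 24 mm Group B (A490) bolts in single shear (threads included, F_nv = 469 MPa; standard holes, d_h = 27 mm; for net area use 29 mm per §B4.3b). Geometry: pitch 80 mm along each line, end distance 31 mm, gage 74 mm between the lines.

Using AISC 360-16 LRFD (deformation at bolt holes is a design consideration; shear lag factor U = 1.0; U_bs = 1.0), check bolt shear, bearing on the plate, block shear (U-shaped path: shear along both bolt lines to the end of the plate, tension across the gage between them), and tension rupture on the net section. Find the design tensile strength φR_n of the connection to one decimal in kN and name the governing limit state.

708.8 kN (net-section rupture governs)

Bolt shear: A_b = π(24)²/4 = 452.39 mm². φR_n = 0.75 × 469 × 452.39 × 6 × 1 = 954.8 kN.
Bearing (12 mm plate, F_u = 450 MPa): end bolts L_c = 31 − 27/2 = 17.5, R_n = min(1.2×17.5×12×450, 2.4×24×12×450) = 113.4 kN/bolt; interior L_c = 80 − 27 = 53, R_n = 311.04 kN/bolt. φR_n = 0.75 × (2×113.4 + 4×311.04) = 1103.2 kN.
Block shear: shear path 2×[31+2×80] = 2×191 mm, A_gv = 4584, A_nv = 2×(191 − 2.5×29)×12 = 2844 mm²; tension across gage: (74 − 1×29)×12 = 540 mm². R_n = min(0.6×450×2844, 0.6×345×4584) + 1.0×450×540 = min(767.88, 948.89) + 243 = 1010.9 kN. φR_n = 0.75 × 1010.9 = 758.2 kN.
Tension rupture (net): A_n = (233 − 2×29)×12 = 2100 mm² (U = 1.0, A_e = A_n). φR_n = 0.75 × 450 × 2100 = 708.8 kN.
Governing: min(954.8, 1103.2, 758.2, 708.8) = 708.8 kN → net-section rupture.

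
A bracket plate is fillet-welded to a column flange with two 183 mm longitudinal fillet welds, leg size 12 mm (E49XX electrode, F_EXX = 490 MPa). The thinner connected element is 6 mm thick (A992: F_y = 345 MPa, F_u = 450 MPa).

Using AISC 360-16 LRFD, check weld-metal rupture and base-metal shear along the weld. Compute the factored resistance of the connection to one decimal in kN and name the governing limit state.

444.7 kN (base-metal shear governs)

Weld metal: throat = 0.707×12 = 8.484 mm, L = 2×183 = 366 mm. φR_n = 0.75 × 0.6 × 490 × 8.484 × 366 = 684.7 kN.
Base metal shear (6 mm plate): yield φR_n = 1.0×0.6×345×6×366 = 454.6 kN; rupture φR_n = 0.75×0.6×450×6×366 = 444.7 kN; take 444.7 kN (rupture).
Governing: min(684.7, 444.7) = 444.7 kN → base-metal shear.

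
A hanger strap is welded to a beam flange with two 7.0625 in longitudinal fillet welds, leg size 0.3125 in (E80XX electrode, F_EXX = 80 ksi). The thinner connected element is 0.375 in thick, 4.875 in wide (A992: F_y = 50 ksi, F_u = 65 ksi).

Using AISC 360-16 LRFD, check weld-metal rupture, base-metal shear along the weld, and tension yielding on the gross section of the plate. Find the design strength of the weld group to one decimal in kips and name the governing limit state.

Weld metal: throat = 0.707×0.3125 = 0.22094 in, L = 2×7.0625 = 14.125 in. φR_n = 0.75 × 0.6 × 80 × 0.22094 × 14.125 = 112.3 kips.
Base metal shear (0.375 in plate): yield φR_n = 1.0×0.6×50×0.375×14.125 = 158.9 kips; rupture φR_n = 0.75×0.6×65×0.375×14.125 = 154.9 kips; take 154.9 kips (rupture).
Tension yield (gross): A_g = 4.875×0.375 = 1.8281 in². φR_n = 0.90 × 50 × 1.8281 = 82.3 kips.
Governing: min(112.3, 154.9, 82.3) = 82.3 kips → gross-section yield.

82.3 kips (gross-section yield governs)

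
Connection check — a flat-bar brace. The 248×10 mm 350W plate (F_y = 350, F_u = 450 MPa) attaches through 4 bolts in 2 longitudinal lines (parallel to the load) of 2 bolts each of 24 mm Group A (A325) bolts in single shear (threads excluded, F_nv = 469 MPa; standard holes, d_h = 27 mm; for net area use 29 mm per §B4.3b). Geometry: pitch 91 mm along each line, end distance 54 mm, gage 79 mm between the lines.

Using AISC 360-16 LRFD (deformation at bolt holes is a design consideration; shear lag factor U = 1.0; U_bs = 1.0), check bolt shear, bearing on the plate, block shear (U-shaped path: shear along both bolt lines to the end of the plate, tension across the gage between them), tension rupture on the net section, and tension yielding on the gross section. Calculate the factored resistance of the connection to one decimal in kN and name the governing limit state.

Bolt shear: A_b = π(24)²/4 = 452.39 mm². φR_n = 0.75 × 469 × 452.39 × 4 × 1 = 636.5 kN.
Bearing (10 mm plate, F_u = 450 MPa): end bolts L_c = 54 − 27/2 = 40.5, R_n = min(1.2×40.5×10×450, 2.4×24×10×450) = 218.7 kN/bolt; interior L_c = 91 − 27 = 64, R_n = 259.2 kN/bolt. φR_n = 0.75 × (2×218.7 + 2×259.2) = 716.9 kN.
Block shear: shear path 2×[54+1×91] = 2×145 mm, A_gv = 2900, A_nv = 2×(145 − 1.5×29)×10 = 2030 mm²; tension across gage: (79 − 1×29)×10 = 500 mm². R_n = min(0.6×450×2030, 0.6×350×2900) + 1.0×450×500 = min(548.1, 609) + 225 = 773.1 kN. φR_n = 0.75 × 773.1 = 579.8 kN.
Tension rupture (net): A_n = (248 − 2×29)×10 = 1900 mm² (U = 1.0, A_e = A_n). φR_n = 0.75 × 450 × 1900 = 641.3 kN.
Tension yield (gross): A_g = 248×10 = 2480 mm². φR_n = 0.90 × 350 × 2480 = 781.2 kN.
Governing: min(636.5, 716.9, 579.8, 641.3, 781.2) = 579.8 kN → block shear.

579.8 kN (block shear governs)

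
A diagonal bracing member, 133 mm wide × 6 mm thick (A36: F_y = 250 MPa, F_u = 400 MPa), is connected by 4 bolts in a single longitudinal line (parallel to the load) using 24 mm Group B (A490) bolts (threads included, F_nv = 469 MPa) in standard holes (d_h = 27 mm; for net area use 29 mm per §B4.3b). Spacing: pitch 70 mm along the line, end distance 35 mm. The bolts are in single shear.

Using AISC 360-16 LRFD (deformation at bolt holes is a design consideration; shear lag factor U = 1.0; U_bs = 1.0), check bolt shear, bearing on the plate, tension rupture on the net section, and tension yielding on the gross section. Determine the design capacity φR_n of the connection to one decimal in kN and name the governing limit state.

179.6 kN (gross-section yield governs)

Bolt shear: A_b = π(24)²/4 = 452.39 mm². φR_n = 0.75 × 469 × 452.39 × 4 × 1 = 636.5 kN.
Bearing (6 mm plate, F_u = 400 MPa): end bolts L_c = 35 − 27/2 = 21.5, R_n = min(1.2×21.5×6×400, 2.4×24×6×400) = 61.92 kN/bolt; interior L_c = 70 − 27 = 43, R_n = 123.84 kN/bolt. φR_n = 0.75 × (1×61.92 + 3×123.84) = 325.1 kN.
Tension rupture (net): A_n = (133 − 1×29)×6 = 624 mm² (U = 1.0, A_e = A_n). φR_n = 0.75 × 400 × 624 = 187.2 kN.
Tension yield (gross): A_g = 133×6 = 798 mm². φR_n = 0.90 × 250 × 798 = 179.6 kN.
Governing: min(636.5, 325.1, 187.2, 179.6) = 179.6 kN → gross-section yield.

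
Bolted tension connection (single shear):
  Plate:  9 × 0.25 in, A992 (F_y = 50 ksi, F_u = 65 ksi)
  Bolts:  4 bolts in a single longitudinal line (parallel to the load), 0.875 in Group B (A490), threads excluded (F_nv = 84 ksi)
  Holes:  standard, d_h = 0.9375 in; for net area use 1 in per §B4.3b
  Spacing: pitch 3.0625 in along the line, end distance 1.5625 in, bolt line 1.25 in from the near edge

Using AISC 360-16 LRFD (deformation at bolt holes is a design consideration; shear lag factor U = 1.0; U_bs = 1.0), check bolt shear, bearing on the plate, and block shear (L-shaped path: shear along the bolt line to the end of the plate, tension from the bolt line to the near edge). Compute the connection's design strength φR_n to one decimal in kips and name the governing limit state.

62.2 kips (block shear governs)

Bolt shear: A_b = π(0.875)²/4 = 0.60132 in². φR_n = 0.75 × 84 × 0.60132 × 4 × 1 = 151.5 kips.
Bearing (0.25 in plate, F_u = 65 ksi): end bolts L_c = 1.5625 − 0.9375/2 = 1.09375, R_n = min(1.2×1.09375×0.25×65, 2.4×0.875×0.25×65) = 21.328 kips/bolt; interior L_c = 3.0625 − 0.9375 = 2.125, R_n = 34.125 kips/bolt. φR_n = 0.75 × (1×21.328 + 3×34.125) = 92.8 kips.
Block shear: shear path 1×[1.5625+3×3.0625] = 1×10.75 in, A_gv = 2.6875, A_nv = 1×(10.75 − 3.5×1)×0.25 = 1.8125 in²; tension to near edge: (1.25 − 0.5×1)×0.25 = 0.1875 in². R_n = min(0.6×65×1.8125, 0.6×50×2.6875) + 1.0×65×0.1875 = min(70.688, 80.625) + 12.188 = 82.876 kips. φR_n = 0.75 × 82.876 = 62.2 kips.
Governing: min(151.5, 92.8, 62.2) = 62.2 kips → block shear.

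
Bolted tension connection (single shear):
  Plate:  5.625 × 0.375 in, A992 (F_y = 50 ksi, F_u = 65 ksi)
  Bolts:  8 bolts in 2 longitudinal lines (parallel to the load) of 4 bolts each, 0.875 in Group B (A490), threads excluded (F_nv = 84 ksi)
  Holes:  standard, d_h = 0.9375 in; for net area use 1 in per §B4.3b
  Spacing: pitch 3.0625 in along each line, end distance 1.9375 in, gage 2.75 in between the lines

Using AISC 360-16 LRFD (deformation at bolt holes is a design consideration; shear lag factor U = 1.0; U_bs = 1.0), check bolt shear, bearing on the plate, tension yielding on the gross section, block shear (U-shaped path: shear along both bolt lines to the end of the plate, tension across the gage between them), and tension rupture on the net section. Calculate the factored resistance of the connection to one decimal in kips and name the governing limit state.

66.3 kips (net-section rupture governs)

Bolt shear: A_b = π(0.875)²/4 = 0.60132 in². φR_n = 0.75 × 84 × 0.60132 × 8 × 1 = 303.1 kips.
Bearing (0.375 in plate, F_u = 65 ksi): end bolts L_c = 1.9375 − 0.9375/2 = 1.46875, R_n = min(1.2×1.46875×0.375×65, 2.4×0.875×0.375×65) = 42.961 kips/bolt; interior L_c = 3.0625 − 0.9375 = 2.125, R_n = 51.188 kips/bolt. φR_n = 0.75 × (2×42.961 + 6×51.188) = 294.8 kips.
Tension yield (gross): A_g = 5.625×0.375 = 2.1094 in². φR_n = 0.90 × 50 × 2.1094 = 94.9 kips.
Block shear: shear path 2×[1.9375+3×3.0625] = 2×11.125 in, A_gv = 8.3438, A_nv = 2×(11.125 − 3.5×1)×0.375 = 5.7188 in²; tension across gage: (2.75 − 1×1)×0.375 = 0.65625 in². R_n = min(0.6×65×5.7188, 0.6×50×8.3438) + 1.0×65×0.65625 = min(223.03, 250.31) + 42.656 = 265.69 kips. φR_n = 0.75 × 265.69 = 199.3 kips.
Tension rupture (net): A_n = (5.625 − 2×1)×0.375 = 1.3594 in² (U = 1.0, A_e = A_n). φR_n = 0.75 × 65 × 1.3594 = 66.3 kips.
Governing: min(303.1, 294.8, 94.9, 199.3, 66.3) = 66.3 kips → net-section rupture.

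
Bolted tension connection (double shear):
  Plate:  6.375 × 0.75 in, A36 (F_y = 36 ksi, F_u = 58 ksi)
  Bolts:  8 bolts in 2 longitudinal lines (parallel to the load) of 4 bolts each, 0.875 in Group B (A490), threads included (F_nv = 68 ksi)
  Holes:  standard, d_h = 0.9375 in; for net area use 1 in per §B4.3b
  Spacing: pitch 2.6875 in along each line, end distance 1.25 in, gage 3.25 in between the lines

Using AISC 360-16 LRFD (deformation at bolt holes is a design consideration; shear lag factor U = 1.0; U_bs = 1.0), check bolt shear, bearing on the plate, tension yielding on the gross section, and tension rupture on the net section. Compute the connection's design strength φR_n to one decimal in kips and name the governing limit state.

Bolt shear: A_b = π(0.875)²/4 = 0.60132 in². φR_n = 0.75 × 68 × 0.60132 × 8 × 2 = 490.7 kips.
Bearing (0.75 in plate, F_u = 58 ksi): end bolts L_c = 1.25 − 0.9375/2 = 0.78125, R_n = min(1.2×0.78125×0.75×58, 2.4×0.875×0.75×58) = 40.781 kips/bolt; interior L_c = 2.6875 − 0.9375 = 1.75, R_n = 91.35 kips/bolt. φR_n = 0.75 × (2×40.781 + 6×91.35) = 472.2 kips.
Tension yield (gross): A_g = 6.375×0.75 = 4.7813 in². φR_n = 0.90 × 36 × 4.7813 = 154.9 kips.
Tension rupture (net): A_n = (6.375 − 2×1)×0.75 = 3.2813 in² (U = 1.0, A_e = A_n). φR_n = 0.75 × 58 × 3.2813 = 142.7 kips.
Governing: min(490.7, 472.2, 154.9, 142.7) = 142.7 kips → net-section rupture.

142.7 kips (net-section rupture governs)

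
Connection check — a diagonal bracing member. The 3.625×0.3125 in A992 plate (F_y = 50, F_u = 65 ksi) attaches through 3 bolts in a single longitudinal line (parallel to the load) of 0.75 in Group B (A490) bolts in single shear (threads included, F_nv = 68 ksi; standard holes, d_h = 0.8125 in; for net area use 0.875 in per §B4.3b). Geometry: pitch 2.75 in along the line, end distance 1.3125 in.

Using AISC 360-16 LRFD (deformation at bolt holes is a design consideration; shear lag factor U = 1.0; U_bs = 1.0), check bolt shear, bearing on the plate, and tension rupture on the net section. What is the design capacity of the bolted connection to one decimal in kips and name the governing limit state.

Bolt shear: A_b = π(0.75)²/4 = 0.44179 in². φR_n = 0.75 × 68 × 0.44179 × 3 × 1 = 67.6 kips.
Bearing (0.3125 in plate, F_u = 65 ksi): end bolts L_c = 1.3125 − 0.8125/2 = 0.90625, R_n = min(1.2×0.90625×0.3125×65, 2.4×0.75×0.3125×65) = 22.09 kips/bolt; interior L_c = 2.75 − 0.8125 = 1.9375, R_n = 36.563 kips/bolt. φR_n = 0.75 × (1×22.09 + 2×36.563) = 71.4 kips.
Tension rupture (net): A_n = (3.625 − 1×0.875)×0.3125 = 0.85938 in² (U = 1.0, A_e = A_n). φR_n = 0.75 × 65 × 0.85938 = 41.9 kips.
Governing: min(67.6, 71.4, 41.9) = 41.9 kips → net-section rupture.

41.9 kips (net-section rupture governs)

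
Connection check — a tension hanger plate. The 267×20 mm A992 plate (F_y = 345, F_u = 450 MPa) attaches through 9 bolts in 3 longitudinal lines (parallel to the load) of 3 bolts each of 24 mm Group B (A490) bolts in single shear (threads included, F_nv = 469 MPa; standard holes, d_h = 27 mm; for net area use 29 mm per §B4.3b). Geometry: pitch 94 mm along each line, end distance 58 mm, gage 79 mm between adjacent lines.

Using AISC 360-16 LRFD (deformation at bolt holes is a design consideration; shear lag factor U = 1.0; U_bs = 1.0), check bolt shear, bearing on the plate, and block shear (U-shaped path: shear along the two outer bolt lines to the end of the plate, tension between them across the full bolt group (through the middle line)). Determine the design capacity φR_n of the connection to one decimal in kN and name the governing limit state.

Bolt shear: A_b = π(24)²/4 = 452.39 mm². φR_n = 0.75 × 469 × 452.39 × 9 × 1 = 1432.2 kN.
Bearing (20 mm plate, F_u = 450 MPa): end bolts L_c = 58 − 27/2 = 44.5, R_n = min(1.2×44.5×20×450, 2.4×24×20×450) = 480.6 kN/bolt; interior L_c = 94 − 27 = 67, R_n = 518.4 kN/bolt. φR_n = 0.75 × (3×480.6 + 6×518.4) = 3414.2 kN.
Block shear: shear path 2×[58+2×94] = 2×246 mm, A_gv = 9840, A_nv = 2×(246 − 2.5×29)×20 = 6940 mm²; tension across gage: (158 − 2×29)×20 = 2000 mm². R_n = min(0.6×450×6940, 0.6×345×9840) + 1.0×450×2000 = min(1873.8, 2036.9) + 900 = 2773.8 kN. φR_n = 0.75 × 2773.8 = 2080.4 kN.
Governing: min(1432.2, 3414.2, 2080.4) = 1432.2 kN → bolt shear.

1432.2 kN (bolt shear governs)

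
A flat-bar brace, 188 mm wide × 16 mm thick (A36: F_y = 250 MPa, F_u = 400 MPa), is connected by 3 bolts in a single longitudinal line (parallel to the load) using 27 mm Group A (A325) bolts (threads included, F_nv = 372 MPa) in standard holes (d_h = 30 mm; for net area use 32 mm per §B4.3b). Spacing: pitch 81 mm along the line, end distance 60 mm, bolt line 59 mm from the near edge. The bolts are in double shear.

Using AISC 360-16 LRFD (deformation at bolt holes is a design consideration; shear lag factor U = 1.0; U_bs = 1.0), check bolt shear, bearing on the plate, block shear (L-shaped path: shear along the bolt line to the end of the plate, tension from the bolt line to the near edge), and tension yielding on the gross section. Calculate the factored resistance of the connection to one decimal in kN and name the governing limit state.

606.0 kN (block shear governs)

Bolt shear: A_b = π(27)²/4 = 572.56 mm². φR_n = 0.75 × 372 × 572.56 × 3 × 2 = 958.5 kN.
Bearing (16 mm plate, F_u = 400 MPa): end bolts L_c = 60 − 30/2 = 45, R_n = min(1.2×45×16×400, 2.4×27×16×400) = 345.6 kN/bolt; interior L_c = 81 − 30 = 51, R_n = 391.68 kN/bolt. φR_n = 0.75 × (1×345.6 + 2×391.68) = 846.7 kN.
Block shear: shear path 1×[60+2×81] = 1×222 mm, A_gv = 3552, A_nv = 1×(222 − 2.5×32)×16 = 2272 mm²; tension to near edge: (59 − 0.5×32)×16 = 688 mm². R_n = min(0.6×400×2272, 0.6×250×3552) + 1.0×400×688 = min(545.28, 532.8) + 275.2 = 808 kN. φR_n = 0.75 × 808 = 606.0 kN.
Tension yield (gross): A_g = 188×16 = 3008 mm². φR_n = 0.90 × 250 × 3008 = 676.8 kN.
Governing: min(958.5, 846.7, 606.0, 676.8) = 606.0 kN → block shear.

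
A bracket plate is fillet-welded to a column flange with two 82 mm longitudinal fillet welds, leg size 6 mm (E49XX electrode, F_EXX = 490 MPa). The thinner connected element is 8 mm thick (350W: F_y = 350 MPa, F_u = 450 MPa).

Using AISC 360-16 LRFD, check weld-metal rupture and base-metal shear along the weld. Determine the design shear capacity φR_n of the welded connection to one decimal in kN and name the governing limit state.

Weld metal: throat = 0.707×6 = 4.242 mm, L = 2×82 = 164 mm. φR_n = 0.75 × 0.6 × 490 × 4.242 × 164 = 153.4 kN.
Base metal shear (8 mm plate): yield φR_n = 1.0×0.6×350×8×164 = 275.5 kN; rupture φR_n = 0.75×0.6×450×8×164 = 265.7 kN; take 265.7 kN (rupture).
Governing: min(153.4, 265.7) = 153.4 kN → weld metal.

153.4 kN (weld metal governs)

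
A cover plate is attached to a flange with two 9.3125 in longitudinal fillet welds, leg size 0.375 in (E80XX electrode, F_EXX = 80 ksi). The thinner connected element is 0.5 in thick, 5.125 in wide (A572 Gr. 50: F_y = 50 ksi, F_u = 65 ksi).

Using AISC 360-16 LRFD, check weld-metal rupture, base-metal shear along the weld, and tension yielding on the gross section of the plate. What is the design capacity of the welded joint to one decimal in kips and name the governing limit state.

115.3 kips (gross-section yield governs)

Weld metal: throat = 0.707×0.375 = 0.26513 in, L = 2×9.3125 = 18.625 in. φR_n = 0.75 × 0.6 × 80 × 0.26513 × 18.625 = 177.8 kips.
Base metal shear (0.5 in plate): yield φR_n = 1.0×0.6×50×0.5×18.625 = 279.4 kips; rupture φR_n = 0.75×0.6×65×0.5×18.625 = 272.4 kips; take 272.4 kips (rupture).
Tension yield (gross): A_g = 5.125×0.5 = 2.5625 in². φR_n = 0.90 × 50 × 2.5625 = 115.3 kips.
Governing: min(177.8, 272.4, 115.3) = 115.3 kips → gross-section yield.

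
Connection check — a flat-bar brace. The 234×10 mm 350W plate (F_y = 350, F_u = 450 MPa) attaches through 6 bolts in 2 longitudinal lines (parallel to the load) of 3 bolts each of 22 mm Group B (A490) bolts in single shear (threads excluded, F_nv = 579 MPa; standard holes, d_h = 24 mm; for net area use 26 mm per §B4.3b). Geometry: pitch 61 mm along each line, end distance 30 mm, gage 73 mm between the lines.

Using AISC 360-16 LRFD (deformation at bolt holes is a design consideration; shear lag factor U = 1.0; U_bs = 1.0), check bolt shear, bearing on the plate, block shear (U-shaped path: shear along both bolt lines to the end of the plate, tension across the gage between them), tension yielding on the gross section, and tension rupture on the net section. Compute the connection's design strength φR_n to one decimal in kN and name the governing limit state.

511.0 kN (block shear governs)

Bolt shear: A_b = π(22)²/4 = 380.13 mm². φR_n = 0.75 × 579 × 380.13 × 6 × 1 = 990.4 kN.
Bearing (10 mm plate, F_u = 450 MPa): end bolts L_c = 30 − 24/2 = 18, R_n = min(1.2×18×10×450, 2.4×22×10×450) = 97.2 kN/bolt; interior L_c = 61 − 24 = 37, R_n = 199.8 kN/bolt. φR_n = 0.75 × (2×97.2 + 4×199.8) = 745.2 kN.
Block shear: shear path 2×[30+2×61] = 2×152 mm, A_gv = 3040, A_nv = 2×(152 − 2.5×26)×10 = 1740 mm²; tension across gage: (73 − 1×26)×10 = 470 mm². R_n = min(0.6×450×1740, 0.6×350×3040) + 1.0×450×470 = min(469.8, 638.4) + 211.5 = 681.3 kN. φR_n = 0.75 × 681.3 = 511.0 kN.
Tension yield (gross): A_g = 234×10 = 2340 mm². φR_n = 0.90 × 350 × 2340 = 737.1 kN.
Tension rupture (net): A_n = (234 − 2×26)×10 = 1820 mm² (U = 1.0, A_e = A_n). φR_n = 0.75 × 450 × 1820 = 614.3 kN.
Governing: min(990.4, 745.2, 511.0, 737.1, 614.3) = 511.0 kN → block shear.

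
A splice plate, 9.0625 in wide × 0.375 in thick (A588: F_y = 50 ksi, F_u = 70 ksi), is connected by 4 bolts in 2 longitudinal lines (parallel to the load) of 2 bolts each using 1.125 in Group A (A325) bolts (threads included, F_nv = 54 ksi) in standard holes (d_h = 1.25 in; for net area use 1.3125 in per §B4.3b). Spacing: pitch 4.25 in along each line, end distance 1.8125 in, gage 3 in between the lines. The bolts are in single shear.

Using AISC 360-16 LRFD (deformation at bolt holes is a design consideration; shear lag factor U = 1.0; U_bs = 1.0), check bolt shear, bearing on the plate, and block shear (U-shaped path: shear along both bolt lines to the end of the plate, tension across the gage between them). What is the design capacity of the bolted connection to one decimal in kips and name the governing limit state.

Bolt shear: A_b = π(1.125)²/4 = 0.99402 in². φR_n = 0.75 × 54 × 0.99402 × 4 × 1 = 161.0 kips.
Bearing (0.375 in plate, F_u = 70 ksi): end bolts L_c = 1.8125 − 1.25/2 = 1.1875, R_n = min(1.2×1.1875×0.375×70, 2.4×1.125×0.375×70) = 37.406 kips/bolt; interior L_c = 4.25 − 1.25 = 3, R_n = 70.875 kips/bolt. φR_n = 0.75 × (2×37.406 + 2×70.875) = 162.4 kips.
Block shear: shear path 2×[1.8125+1×4.25] = 2×6.0625 in, A_gv = 4.5469, A_nv = 2×(6.0625 − 1.5×1.3125)×0.375 = 3.0703 in²; tension across gage: (3 − 1×1.3125)×0.375 = 0.63281 in². R_n = min(0.6×70×3.0703, 0.6×50×4.5469) + 1.0×70×0.63281 = min(128.95, 136.41) + 44.297 = 173.25 kips. φR_n = 0.75 × 173.25 = 129.9 kips.
Governing: min(161.0, 162.4, 129.9) = 129.9 kips → block shear.

129.9 kips (block shear governs)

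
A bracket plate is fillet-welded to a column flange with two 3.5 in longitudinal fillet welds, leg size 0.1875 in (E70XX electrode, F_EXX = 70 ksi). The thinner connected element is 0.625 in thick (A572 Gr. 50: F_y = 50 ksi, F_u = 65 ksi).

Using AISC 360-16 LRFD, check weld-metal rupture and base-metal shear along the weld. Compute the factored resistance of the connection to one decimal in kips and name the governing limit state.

Weld metal: throat = 0.707×0.1875 = 0.13256 in, L = 2×3.5 = 7 in. φR_n = 0.75 × 0.6 × 70 × 0.13256 × 7 = 29.2 kips.
Base metal shear (0.625 in plate): yield φR_n = 1.0×0.6×50×0.625×7 = 131.3 kips; rupture φR_n = 0.75×0.6×65×0.625×7 = 128.0 kips; take 128.0 kips (rupture).
Governing: min(29.2, 128.0) = 29.2 kips → weld metal.

29.2 kips (weld metal governs)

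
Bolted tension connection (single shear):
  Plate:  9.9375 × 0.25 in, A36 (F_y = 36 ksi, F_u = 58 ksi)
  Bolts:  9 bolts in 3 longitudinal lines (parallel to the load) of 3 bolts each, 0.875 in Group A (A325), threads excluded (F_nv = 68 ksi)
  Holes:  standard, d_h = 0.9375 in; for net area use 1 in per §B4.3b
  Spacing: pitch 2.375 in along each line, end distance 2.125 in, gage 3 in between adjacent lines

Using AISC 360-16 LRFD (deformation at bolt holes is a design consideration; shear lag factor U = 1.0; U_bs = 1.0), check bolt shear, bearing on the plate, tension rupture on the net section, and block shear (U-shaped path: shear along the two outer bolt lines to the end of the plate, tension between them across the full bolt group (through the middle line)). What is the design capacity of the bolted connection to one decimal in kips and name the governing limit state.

75.4 kips (net-section rupture governs)

Bolt shear: A_b = π(0.875)²/4 = 0.60132 in². φR_n = 0.75 × 68 × 0.60132 × 9 × 1 = 276.0 kips.
Bearing (0.25 in plate, F_u = 58 ksi): end bolts L_c = 2.125 − 0.9375/2 = 1.65625, R_n = min(1.2×1.65625×0.25×58, 2.4×0.875×0.25×58) = 28.819 kips/bolt; interior L_c = 2.375 − 0.9375 = 1.4375, R_n = 25.013 kips/bolt. φR_n = 0.75 × (3×28.819 + 6×25.013) = 177.4 kips.
Tension rupture (net): A_n = (9.9375 − 3×1)×0.25 = 1.7344 in² (U = 1.0, A_e = A_n). φR_n = 0.75 × 58 × 1.7344 = 75.4 kips.
Block shear: shear path 2×[2.125+2×2.375] = 2×6.875 in, A_gv = 3.4375, A_nv = 2×(6.875 − 2.5×1)×0.25 = 2.1875 in²; tension across gage: (6 − 2×1)×0.25 = 1 in². R_n = min(0.6×58×2.1875, 0.6×36×3.4375) + 1.0×58×1 = min(76.125, 74.25) + 58 = 132.25 kips. φR_n = 0.75 × 132.25 = 99.2 kips.
Governing: min(276.0, 177.4, 75.4, 99.2) = 75.4 kips → net-section rupture.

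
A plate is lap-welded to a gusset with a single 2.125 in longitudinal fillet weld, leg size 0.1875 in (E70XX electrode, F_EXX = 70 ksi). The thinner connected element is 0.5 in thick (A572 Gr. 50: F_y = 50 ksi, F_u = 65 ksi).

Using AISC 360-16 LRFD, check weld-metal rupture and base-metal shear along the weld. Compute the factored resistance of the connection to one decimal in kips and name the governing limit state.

8.9 kips (weld metal governs)

Weld metal: throat = 0.707×0.1875 = 0.13256 in, L = 2.125 in. φR_n = 0.75 × 0.6 × 70 × 0.13256 × 2.125 = 8.9 kips.
Base metal shear (0.5 in plate): yield φR_n = 1.0×0.6×50×0.5×2.125 = 31.9 kips; rupture φR_n = 0.75×0.6×65×0.5×2.125 = 31.1 kips; take 31.1 kips (rupture).
Governing: min(8.9, 31.1) = 8.9 kips → weld metal.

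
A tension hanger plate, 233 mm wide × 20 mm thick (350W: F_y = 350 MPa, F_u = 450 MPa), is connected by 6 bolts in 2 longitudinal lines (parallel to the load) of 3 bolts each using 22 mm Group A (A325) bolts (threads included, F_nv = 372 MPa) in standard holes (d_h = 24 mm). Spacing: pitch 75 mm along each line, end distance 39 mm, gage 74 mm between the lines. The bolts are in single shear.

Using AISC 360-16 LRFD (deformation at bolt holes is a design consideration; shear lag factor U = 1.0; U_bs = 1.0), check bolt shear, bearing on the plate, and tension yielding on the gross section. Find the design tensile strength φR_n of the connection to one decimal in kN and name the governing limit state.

636.3 kN (bolt shear governs)

Bolt shear: A_b = π(22)²/4 = 380.13 mm². φR_n = 0.75 × 372 × 380.13 × 6 × 1 = 636.3 kN.
Bearing (20 mm plate, F_u = 450 MPa): end bolts L_c = 39 − 24/2 = 27, R_n = min(1.2×27×20×450, 2.4×22×20×450) = 291.6 kN/bolt; interior L_c = 75 − 24 = 51, R_n = 475.2 kN/bolt. φR_n = 0.75 × (2×291.6 + 4×475.2) = 1863.0 kN.
Tension yield (gross): A_g = 233×20 = 4660 mm². φR_n = 0.90 × 350 × 4660 = 1467.9 kN.
Governing: min(636.3, 1863.0, 1467.9) = 636.3 kN → bolt shear.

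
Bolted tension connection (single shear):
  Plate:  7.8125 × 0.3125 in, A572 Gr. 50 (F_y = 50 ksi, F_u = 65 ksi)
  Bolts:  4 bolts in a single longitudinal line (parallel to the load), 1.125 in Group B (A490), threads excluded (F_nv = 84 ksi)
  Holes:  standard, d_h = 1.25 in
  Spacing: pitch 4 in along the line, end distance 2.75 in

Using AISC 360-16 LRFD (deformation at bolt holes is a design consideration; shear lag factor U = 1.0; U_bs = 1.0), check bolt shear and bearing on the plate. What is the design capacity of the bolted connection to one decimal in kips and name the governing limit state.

Bolt shear: A_b = π(1.125)²/4 = 0.99402 in². φR_n = 0.75 × 84 × 0.99402 × 4 × 1 = 250.5 kips.
Bearing (0.3125 in plate, F_u = 65 ksi): end bolts L_c = 2.75 − 1.25/2 = 2.125, R_n = min(1.2×2.125×0.3125×65, 2.4×1.125×0.3125×65) = 51.797 kips/bolt; interior L_c = 4 − 1.25 = 2.75, R_n = 54.844 kips/bolt. φR_n = 0.75 × (1×51.797 + 3×54.844) = 162.2 kips.
Governing: min(250.5, 162.2) = 162.2 kips → bearing.

162.2 kips (bearing governs)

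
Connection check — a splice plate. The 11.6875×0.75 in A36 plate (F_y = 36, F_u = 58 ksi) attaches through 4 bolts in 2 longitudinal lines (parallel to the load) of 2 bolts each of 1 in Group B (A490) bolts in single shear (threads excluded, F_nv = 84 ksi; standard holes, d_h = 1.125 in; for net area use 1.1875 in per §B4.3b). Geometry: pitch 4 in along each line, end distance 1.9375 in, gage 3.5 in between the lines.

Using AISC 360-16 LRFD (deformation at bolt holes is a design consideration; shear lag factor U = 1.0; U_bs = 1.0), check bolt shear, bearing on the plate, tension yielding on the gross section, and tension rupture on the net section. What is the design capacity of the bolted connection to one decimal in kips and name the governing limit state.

197.9 kips (bolt shear governs)

Bolt shear: A_b = π(1)²/4 = 0.7854 in². φR_n = 0.75 × 84 × 0.7854 × 4 × 1 = 197.9 kips.
Bearing (0.75 in plate, F_u = 58 ksi): end bolts L_c = 1.9375 − 1.125/2 = 1.375, R_n = min(1.2×1.375×0.75×58, 2.4×1×0.75×58) = 71.775 kips/bolt; interior L_c = 4 − 1.125 = 2.875, R_n = 104.4 kips/bolt. φR_n = 0.75 × (2×71.775 + 2×104.4) = 264.3 kips.
Tension yield (gross): A_g = 11.6875×0.75 = 8.7656 in². φR_n = 0.90 × 36 × 8.7656 = 284.0 kips.
Tension rupture (net): A_n = (11.6875 − 2×1.1875)×0.75 = 6.9844 in² (U = 1.0, A_e = A_n). φR_n = 0.75 × 58 × 6.9844 = 303.8 kips.
Governing: min(197.9, 264.3, 284.0, 303.8) = 197.9 kips → bolt shear.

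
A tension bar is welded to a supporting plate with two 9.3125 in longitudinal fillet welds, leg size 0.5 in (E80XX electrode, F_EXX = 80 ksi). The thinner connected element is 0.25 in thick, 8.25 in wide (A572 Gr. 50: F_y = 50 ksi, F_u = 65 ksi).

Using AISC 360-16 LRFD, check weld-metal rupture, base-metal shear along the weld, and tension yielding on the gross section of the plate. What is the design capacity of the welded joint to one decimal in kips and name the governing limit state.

Weld metal: throat = 0.707×0.5 = 0.3535 in, L = 2×9.3125 = 18.625 in. φR_n = 0.75 × 0.6 × 80 × 0.3535 × 18.625 = 237.0 kips.
Base metal shear (0.25 in plate): yield φR_n = 1.0×0.6×50×0.25×18.625 = 139.7 kips; rupture φR_n = 0.75×0.6×65×0.25×18.625 = 136.2 kips; take 136.2 kips (rupture).
Tension yield (gross): A_g = 8.25×0.25 = 2.0625 in². φR_n = 0.90 × 50 × 2.0625 = 92.8 kips.
Governing: min(237.0, 136.2, 92.8) = 92.8 kips → gross-section yield.

92.8 kips (gross-section yield governs)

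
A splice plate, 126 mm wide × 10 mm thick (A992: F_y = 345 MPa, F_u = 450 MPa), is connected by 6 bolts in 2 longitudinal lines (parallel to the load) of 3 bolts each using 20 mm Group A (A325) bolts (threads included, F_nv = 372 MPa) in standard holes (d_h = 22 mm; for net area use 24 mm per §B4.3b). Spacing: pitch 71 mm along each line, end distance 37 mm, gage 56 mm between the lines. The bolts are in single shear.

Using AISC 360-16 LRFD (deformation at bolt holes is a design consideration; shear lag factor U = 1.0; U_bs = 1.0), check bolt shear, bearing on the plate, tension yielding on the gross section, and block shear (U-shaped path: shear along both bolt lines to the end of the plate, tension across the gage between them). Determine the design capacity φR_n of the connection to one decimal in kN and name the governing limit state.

Bolt shear: A_b = π(20)²/4 = 314.16 mm². φR_n = 0.75 × 372 × 314.16 × 6 × 1 = 525.9 kN.
Bearing (10 mm plate, F_u = 450 MPa): end bolts L_c = 37 − 22/2 = 26, R_n = min(1.2×26×10×450, 2.4×20×10×450) = 140.4 kN/bolt; interior L_c = 71 − 22 = 49, R_n = 216 kN/bolt. φR_n = 0.75 × (2×140.4 + 4×216) = 858.6 kN.
Tension yield (gross): A_g = 126×10 = 1260 mm². φR_n = 0.90 × 345 × 1260 = 391.2 kN.
Block shear: shear path 2×[37+2×71] = 2×179 mm, A_gv = 3580, A_nv = 2×(179 − 2.5×24)×10 = 2380 mm²; tension across gage: (56 − 1×24)×10 = 320 mm². R_n = min(0.6×450×2380, 0.6×345×3580) + 1.0×450×320 = min(642.6, 741.06) + 144 = 786.6 kN. φR_n = 0.75 × 786.6 = 590.0 kN.
Governing: min(525.9, 858.6, 391.2, 590.0) = 391.2 kN → gross-section yield.

391.2 kN (gross-section yield governs)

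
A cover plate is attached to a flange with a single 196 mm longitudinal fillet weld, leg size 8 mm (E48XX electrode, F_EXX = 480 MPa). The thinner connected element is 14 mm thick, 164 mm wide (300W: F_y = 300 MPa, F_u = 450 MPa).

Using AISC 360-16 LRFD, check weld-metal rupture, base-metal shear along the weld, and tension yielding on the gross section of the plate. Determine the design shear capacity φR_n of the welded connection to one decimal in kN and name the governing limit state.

239.5 kN (weld metal governs)

Weld metal: throat = 0.707×8 = 5.656 mm, L = 196 mm. φR_n = 0.75 × 0.6 × 480 × 5.656 × 196 = 239.5 kN.
Base metal shear (14 mm plate): yield φR_n = 1.0×0.6×300×14×196 = 493.9 kN; rupture φR_n = 0.75×0.6×450×14×196 = 555.7 kN; take 493.9 kN (yield).
Tension yield (gross): A_g = 164×14 = 2296 mm². φR_n = 0.90 × 300 × 2296 = 619.9 kN.
Governing: min(239.5, 493.9, 619.9) = 239.5 kN → weld metal.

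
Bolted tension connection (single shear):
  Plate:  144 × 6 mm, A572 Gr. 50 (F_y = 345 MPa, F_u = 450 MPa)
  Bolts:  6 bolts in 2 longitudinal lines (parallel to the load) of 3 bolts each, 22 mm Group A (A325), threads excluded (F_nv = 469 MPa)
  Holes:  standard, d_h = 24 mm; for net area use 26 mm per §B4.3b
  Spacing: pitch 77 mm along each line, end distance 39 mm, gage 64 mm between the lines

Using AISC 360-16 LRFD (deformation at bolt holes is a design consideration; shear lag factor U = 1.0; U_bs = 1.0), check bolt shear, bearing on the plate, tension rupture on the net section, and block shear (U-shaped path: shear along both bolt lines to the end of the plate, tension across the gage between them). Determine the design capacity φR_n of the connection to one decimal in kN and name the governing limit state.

Bolt shear: A_b = π(22)²/4 = 380.13 mm². φR_n = 0.75 × 469 × 380.13 × 6 × 1 = 802.3 kN.
Bearing (6 mm plate, F_u = 450 MPa): end bolts L_c = 39 − 24/2 = 27, R_n = min(1.2×27×6×450, 2.4×22×6×450) = 87.48 kN/bolt; interior L_c = 77 − 24 = 53, R_n = 142.56 kN/bolt. φR_n = 0.75 × (2×87.48 + 4×142.56) = 558.9 kN.
Tension rupture (net): A_n = (144 − 2×26)×6 = 552 mm² (U = 1.0, A_e = A_n). φR_n = 0.75 × 450 × 552 = 186.3 kN.
Block shear: shear path 2×[39+2×77] = 2×193 mm, A_gv = 2316, A_nv = 2×(193 − 2.5×26)×6 = 1536 mm²; tension across gage: (64 − 1×26)×6 = 228 mm². R_n = min(0.6×450×1536, 0.6×345×2316) + 1.0×450×228 = min(414.72, 479.41) + 102.6 = 517.32 kN. φR_n = 0.75 × 517.32 = 388.0 kN.
Governing: min(802.3, 558.9, 186.3, 388.0) = 186.3 kN → net-section rupture.

186.3 kN (net-section rupture governs)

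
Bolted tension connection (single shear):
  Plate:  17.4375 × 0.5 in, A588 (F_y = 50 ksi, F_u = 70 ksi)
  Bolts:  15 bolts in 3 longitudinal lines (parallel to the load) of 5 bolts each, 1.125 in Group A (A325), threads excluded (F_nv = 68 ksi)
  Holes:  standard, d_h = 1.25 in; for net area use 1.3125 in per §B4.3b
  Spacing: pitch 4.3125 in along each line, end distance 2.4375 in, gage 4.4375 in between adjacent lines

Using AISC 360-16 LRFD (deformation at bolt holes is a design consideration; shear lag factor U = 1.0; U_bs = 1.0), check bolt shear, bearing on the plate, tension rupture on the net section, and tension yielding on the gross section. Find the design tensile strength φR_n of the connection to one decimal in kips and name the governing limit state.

Bolt shear: A_b = π(1.125)²/4 = 0.99402 in². φR_n = 0.75 × 68 × 0.99402 × 15 × 1 = 760.4 kips.
Bearing (0.5 in plate, F_u = 70 ksi): end bolts L_c = 2.4375 − 1.25/2 = 1.8125, R_n = min(1.2×1.8125×0.5×70, 2.4×1.125×0.5×70) = 76.125 kips/bolt; interior L_c = 4.3125 − 1.25 = 3.0625, R_n = 94.5 kips/bolt. φR_n = 0.75 × (3×76.125 + 12×94.5) = 1021.8 kips.
Tension rupture (net): A_n = (17.4375 − 3×1.3125)×0.5 = 6.75 in² (U = 1.0, A_e = A_n). φR_n = 0.75 × 70 × 6.75 = 354.4 kips.
Tension yield (gross): A_g = 17.4375×0.5 = 8.7188 in². φR_n = 0.90 × 50 × 8.7188 = 392.3 kips.
Governing: min(760.4, 1021.8, 354.4, 392.3) = 354.4 kips → net-section rupture.

354.4 kips (net-section rupture governs)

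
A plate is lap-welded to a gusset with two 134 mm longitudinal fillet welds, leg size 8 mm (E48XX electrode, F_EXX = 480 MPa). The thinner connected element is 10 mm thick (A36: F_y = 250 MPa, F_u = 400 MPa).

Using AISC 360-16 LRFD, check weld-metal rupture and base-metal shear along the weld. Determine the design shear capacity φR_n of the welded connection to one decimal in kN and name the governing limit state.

327.4 kN (weld metal governs)

Weld metal: throat = 0.707×8 = 5.656 mm, L = 2×134 = 268 mm. φR_n = 0.75 × 0.6 × 480 × 5.656 × 268 = 327.4 kN.
Base metal shear (10 mm plate): yield φR_n = 1.0×0.6×250×10×268 = 402.0 kN; rupture φR_n = 0.75×0.6×400×10×268 = 482.4 kN; take 402.0 kN (yield).
Governing: min(327.4, 402.0) = 327.4 kN → weld metal.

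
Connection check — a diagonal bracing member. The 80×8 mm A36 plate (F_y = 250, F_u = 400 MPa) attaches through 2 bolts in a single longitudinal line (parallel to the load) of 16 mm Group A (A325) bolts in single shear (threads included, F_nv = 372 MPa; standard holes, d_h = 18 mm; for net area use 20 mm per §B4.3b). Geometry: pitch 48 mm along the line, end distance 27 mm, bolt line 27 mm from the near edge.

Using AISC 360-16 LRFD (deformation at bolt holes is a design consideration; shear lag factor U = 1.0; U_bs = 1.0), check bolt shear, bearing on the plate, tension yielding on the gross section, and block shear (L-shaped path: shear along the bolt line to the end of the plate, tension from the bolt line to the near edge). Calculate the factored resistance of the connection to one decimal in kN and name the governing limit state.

105.6 kN (block shear governs)

Bolt shear: A_b = π(16)²/4 = 201.06 mm². φR_n = 0.75 × 372 × 201.06 × 2 × 1 = 112.2 kN.
Bearing (8 mm plate, F_u = 400 MPa): end bolts L_c = 27 − 18/2 = 18, R_n = min(1.2×18×8×400, 2.4×16×8×400) = 69.12 kN/bolt; interior L_c = 48 − 18 = 30, R_n = 115.2 kN/bolt. φR_n = 0.75 × (1×69.12 + 1×115.2) = 138.2 kN.
Tension yield (gross): A_g = 80×8 = 640 mm². φR_n = 0.90 × 250 × 640 = 144.0 kN.
Block shear: shear path 1×[27+1×48] = 1×75 mm, A_gv = 600, A_nv = 1×(75 − 1.5×20)×8 = 360 mm²; tension to near edge: (27 − 0.5×20)×8 = 136 mm². R_n = min(0.6×400×360, 0.6×250×600) + 1.0×400×136 = min(86.4, 90) + 54.4 = 140.8 kN. φR_n = 0.75 × 140.8 = 105.6 kN.
Governing: min(112.2, 138.2, 144.0, 105.6) = 105.6 kN → block shear.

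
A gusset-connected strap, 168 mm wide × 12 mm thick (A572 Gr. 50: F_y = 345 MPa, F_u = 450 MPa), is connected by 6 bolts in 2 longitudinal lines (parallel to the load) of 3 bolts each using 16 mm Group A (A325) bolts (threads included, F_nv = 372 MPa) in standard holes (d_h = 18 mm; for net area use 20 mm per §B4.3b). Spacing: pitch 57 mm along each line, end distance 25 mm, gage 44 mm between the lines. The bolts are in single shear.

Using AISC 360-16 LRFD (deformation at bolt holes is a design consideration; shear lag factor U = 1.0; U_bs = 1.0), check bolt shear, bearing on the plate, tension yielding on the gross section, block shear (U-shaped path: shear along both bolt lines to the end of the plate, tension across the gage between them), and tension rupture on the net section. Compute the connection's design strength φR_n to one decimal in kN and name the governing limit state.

Bolt shear: A_b = π(16)²/4 = 201.06 mm². φR_n = 0.75 × 372 × 201.06 × 6 × 1 = 336.6 kN.
Bearing (12 mm plate, F_u = 450 MPa): end bolts L_c = 25 − 18/2 = 16, R_n = min(1.2×16×12×450, 2.4×16×12×450) = 103.68 kN/bolt; interior L_c = 57 − 18 = 39, R_n = 207.36 kN/bolt. φR_n = 0.75 × (2×103.68 + 4×207.36) = 777.6 kN.
Tension yield (gross): A_g = 168×12 = 2016 mm². φR_n = 0.90 × 345 × 2016 = 626.0 kN.
Block shear: shear path 2×[25+2×57] = 2×139 mm, A_gv = 3336, A_nv = 2×(139 − 2.5×20)×12 = 2136 mm²; tension across gage: (44 − 1×20)×12 = 288 mm². R_n = min(0.6×450×2136, 0.6×345×3336) + 1.0×450×288 = min(576.72, 690.55) + 129.6 = 706.32 kN. φR_n = 0.75 × 706.32 = 529.7 kN.
Tension rupture (net): A_n = (168 − 2×20)×12 = 1536 mm² (U = 1.0, A_e = A_n). φR_n = 0.75 × 450 × 1536 = 518.4 kN.
Governing: min(336.6, 777.6, 626.0, 529.7, 518.4) = 336.6 kN → bolt shear.

336.6 kN (bolt shear governs)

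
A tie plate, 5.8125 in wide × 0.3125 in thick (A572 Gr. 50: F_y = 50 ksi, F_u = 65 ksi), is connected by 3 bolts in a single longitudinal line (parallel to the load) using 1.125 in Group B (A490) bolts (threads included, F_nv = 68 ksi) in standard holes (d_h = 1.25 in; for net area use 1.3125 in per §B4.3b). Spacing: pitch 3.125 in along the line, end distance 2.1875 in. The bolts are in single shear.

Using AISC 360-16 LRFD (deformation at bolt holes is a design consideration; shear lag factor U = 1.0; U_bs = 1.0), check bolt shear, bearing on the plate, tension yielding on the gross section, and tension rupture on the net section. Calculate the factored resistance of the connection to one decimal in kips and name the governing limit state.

68.6 kips (net-section rupture governs)

Bolt shear: A_b = π(1.125)²/4 = 0.99402 in². φR_n = 0.75 × 68 × 0.99402 × 3 × 1 = 152.1 kips.
Bearing (0.3125 in plate, F_u = 65 ksi): end bolts L_c = 2.1875 − 1.25/2 = 1.5625, R_n = min(1.2×1.5625×0.3125×65, 2.4×1.125×0.3125×65) = 38.086 kips/bolt; interior L_c = 3.125 − 1.25 = 1.875, R_n = 45.703 kips/bolt. φR_n = 0.75 × (1×38.086 + 2×45.703) = 97.1 kips.
Tension yield (gross): A_g = 5.8125×0.3125 = 1.8164 in². φR_n = 0.90 × 50 × 1.8164 = 81.7 kips.
Tension rupture (net): A_n = (5.8125 − 1×1.3125)×0.3125 = 1.4063 in² (U = 1.0, A_e = A_n). φR_n = 0.75 × 65 × 1.4063 = 68.6 kips.
Governing: min(152.1, 97.1, 81.7, 68.6) = 68.6 kips → net-section rupture.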